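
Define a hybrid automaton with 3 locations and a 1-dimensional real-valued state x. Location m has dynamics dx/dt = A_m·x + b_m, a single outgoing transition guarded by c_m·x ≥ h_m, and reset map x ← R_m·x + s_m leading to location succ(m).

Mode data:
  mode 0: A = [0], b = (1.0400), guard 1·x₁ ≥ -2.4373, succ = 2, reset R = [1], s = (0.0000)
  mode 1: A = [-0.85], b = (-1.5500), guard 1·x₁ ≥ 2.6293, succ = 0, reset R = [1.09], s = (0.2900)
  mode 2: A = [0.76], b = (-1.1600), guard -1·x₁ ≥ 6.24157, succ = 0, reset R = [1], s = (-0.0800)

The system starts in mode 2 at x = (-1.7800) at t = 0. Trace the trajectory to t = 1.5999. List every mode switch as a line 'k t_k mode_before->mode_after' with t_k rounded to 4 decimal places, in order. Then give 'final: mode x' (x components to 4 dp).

Mode 2: guard c·x = 6.2416 hit at Δt = 1.1239 (t = 1.1239), x⁻ = (-6.2416) → reset → x⁺ = (-6.3216), jump to mode 0
Mode 0: flow for 0.4760 to horizon, guard not reached → x = (-5.8265)

1 1.1239 2->0
final: 0 -5.8265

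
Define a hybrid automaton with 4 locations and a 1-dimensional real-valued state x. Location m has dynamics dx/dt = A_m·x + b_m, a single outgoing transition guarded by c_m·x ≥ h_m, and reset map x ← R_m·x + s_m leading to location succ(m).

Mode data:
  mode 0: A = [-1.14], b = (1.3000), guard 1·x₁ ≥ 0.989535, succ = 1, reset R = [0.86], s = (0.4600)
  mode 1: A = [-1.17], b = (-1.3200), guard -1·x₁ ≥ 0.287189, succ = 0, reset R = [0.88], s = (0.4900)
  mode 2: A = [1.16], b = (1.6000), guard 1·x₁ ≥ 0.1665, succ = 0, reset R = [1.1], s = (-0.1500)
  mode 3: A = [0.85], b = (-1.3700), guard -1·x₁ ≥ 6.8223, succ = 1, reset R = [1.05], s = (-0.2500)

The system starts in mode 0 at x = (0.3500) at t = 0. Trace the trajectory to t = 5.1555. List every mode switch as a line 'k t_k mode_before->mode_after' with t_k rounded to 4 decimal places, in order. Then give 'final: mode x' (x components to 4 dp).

Mode 0: guard c·x = 0.9895 hit at Δt = 1.4530 (t = 1.4530), x⁻ = (0.9895) → reset → x⁺ = (1.3110), jump to mode 1
Mode 1: guard c·x = 0.2872 hit at Δt = 0.9101 (t = 2.3631), x⁻ = (-0.2872) → reset → x⁺ = (0.2373), jump to mode 0
Mode 0: guard c·x = 0.9895 hit at Δt = 1.5700 (t = 3.9331), x⁻ = (0.9895) → reset → x⁺ = (1.3110), jump to mode 1
Mode 1: guard c·x = 0.2872 hit at Δt = 0.9101 (t = 4.8432), x⁻ = (-0.2872) → reset → x⁺ = (0.2373), jump to mode 0
Mode 0: flow for 0.3123 to horizon, guard not reached → x = (0.5078)

1 1.4530 0->1
2 2.3631 1->0
3 3.9331 0->1
4 4.8432 1->0
final: 0 0.5078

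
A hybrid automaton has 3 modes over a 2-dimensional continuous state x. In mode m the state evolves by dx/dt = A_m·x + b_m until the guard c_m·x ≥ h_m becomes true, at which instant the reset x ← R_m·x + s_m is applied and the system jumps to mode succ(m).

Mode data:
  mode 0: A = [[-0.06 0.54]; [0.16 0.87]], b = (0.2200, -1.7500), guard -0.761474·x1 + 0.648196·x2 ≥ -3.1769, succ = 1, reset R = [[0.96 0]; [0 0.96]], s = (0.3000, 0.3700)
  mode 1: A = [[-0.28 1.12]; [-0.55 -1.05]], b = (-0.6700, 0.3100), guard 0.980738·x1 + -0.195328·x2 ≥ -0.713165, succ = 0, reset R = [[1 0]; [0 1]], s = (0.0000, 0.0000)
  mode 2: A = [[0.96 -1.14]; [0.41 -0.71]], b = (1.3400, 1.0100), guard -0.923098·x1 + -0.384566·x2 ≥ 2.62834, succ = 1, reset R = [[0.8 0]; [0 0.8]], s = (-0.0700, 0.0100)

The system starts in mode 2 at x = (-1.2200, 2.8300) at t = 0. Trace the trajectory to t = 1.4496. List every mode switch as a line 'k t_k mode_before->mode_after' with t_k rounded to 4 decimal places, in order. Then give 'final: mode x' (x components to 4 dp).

1 0.6670 2->1
final: 1 -1.6683 1.4356

Mode 2: guard c·x = 2.6283 hit at Δt = 0.6670 (t = 0.6670), x⁻ = (-3.5840, 1.7684) → reset → x⁺ = (-2.9372, 1.4247), jump to mode 1
Mode 1: flow for 0.7826 to horizon, guard not reached → x = (-1.6683, 1.4356)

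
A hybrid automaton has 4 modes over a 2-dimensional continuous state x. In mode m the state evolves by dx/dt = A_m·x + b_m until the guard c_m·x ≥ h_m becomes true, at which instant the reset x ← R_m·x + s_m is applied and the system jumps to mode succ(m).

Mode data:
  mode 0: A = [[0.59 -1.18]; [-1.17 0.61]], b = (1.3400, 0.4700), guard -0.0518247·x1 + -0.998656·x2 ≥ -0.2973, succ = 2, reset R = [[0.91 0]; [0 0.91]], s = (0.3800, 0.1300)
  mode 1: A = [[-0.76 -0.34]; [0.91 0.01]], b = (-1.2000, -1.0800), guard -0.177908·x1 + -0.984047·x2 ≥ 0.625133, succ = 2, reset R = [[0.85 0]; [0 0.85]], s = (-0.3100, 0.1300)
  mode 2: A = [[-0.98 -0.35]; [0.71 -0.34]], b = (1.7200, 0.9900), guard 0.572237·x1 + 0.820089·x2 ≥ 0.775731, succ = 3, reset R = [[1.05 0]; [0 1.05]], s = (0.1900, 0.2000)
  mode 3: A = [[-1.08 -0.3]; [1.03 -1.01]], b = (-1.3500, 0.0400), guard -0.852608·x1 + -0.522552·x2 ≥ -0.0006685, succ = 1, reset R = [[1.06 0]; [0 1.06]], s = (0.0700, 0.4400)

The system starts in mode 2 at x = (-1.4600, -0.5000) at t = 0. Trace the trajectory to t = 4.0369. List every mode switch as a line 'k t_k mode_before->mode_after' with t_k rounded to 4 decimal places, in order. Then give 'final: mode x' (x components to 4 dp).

Mode 2: guard c·x = 0.7757 hit at Δt = 1.0954 (t = 1.0954), x⁻ = (0.6605, 0.4850) → reset → x⁺ = (0.8835, 0.7093), jump to mode 3
Mode 3: guard c·x = -0.0007 hit at Δt = 0.6541 (t = 1.7495), x⁻ = (-0.2850, 0.4663) → reset → x⁺ = (-0.2321, 0.9343), jump to mode 1
Mode 1: guard c·x = 0.6251 hit at Δt = 0.8451 (t = 2.5946), x⁻ = (-0.9129, -0.4702) → reset → x⁺ = (-1.0860, -0.2697), jump to mode 2
Mode 2: guard c·x = 0.7757 hit at Δt = 0.9196 (t = 3.5142), x⁻ = (0.5730, 0.5461) → reset → x⁺ = (0.7917, 0.7734), jump to mode 3
Mode 3: flow for 0.5227 to horizon, guard not reached → x = (-0.1719, 0.5645)

1 1.0954 2->3
2 1.7495 3->1
3 2.5946 1->2
4 3.5142 2->3
final: 3 -0.1719 0.5645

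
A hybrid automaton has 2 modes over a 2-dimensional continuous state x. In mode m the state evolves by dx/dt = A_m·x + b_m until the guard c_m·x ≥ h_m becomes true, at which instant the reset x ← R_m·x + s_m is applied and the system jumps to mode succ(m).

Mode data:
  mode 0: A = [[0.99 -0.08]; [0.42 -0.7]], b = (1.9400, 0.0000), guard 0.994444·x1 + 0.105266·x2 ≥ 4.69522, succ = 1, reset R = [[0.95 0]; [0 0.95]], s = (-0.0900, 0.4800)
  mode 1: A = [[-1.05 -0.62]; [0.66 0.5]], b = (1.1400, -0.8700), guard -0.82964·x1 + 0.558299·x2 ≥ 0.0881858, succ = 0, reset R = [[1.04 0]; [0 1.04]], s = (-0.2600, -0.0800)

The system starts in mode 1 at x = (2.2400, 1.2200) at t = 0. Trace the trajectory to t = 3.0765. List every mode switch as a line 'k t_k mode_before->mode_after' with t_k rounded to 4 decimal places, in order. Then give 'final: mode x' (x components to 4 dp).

1 0.6687 1->0
2 1.5032 0->1
3 2.0026 1->0
4 2.4889 0->1
5 2.7580 1->0
final: 0 4.2142 3.9187

Mode 1: guard c·x = 0.0882 hit at Δt = 0.6687 (t = 0.6687), x⁻ = (1.1747, 1.9036) → reset → x⁺ = (0.9617, 1.8998), jump to mode 0
Mode 0: guard c·x = 4.6952 hit at Δt = 0.8345 (t = 1.5032), x⁻ = (4.5341, 1.7697) → reset → x⁺ = (4.2174, 2.1612), jump to mode 1
Mode 1: guard c·x = 0.0882 hit at Δt = 0.4994 (t = 2.0026), x⁻ = (2.2390, 3.4851) → reset → x⁺ = (2.0686, 3.5446), jump to mode 0
Mode 0: guard c·x = 4.6952 hit at Δt = 0.4863 (t = 2.4889), x⁻ = (4.3958, 3.0764) → reset → x⁺ = (4.0860, 3.4026), jump to mode 1
Mode 1: guard c·x = 0.0882 hit at Δt = 0.2691 (t = 2.7580), x⁻ = (2.7836, 4.2945) → reset → x⁺ = (2.6350, 4.3862), jump to mode 0
Mode 0: flow for 0.3185 to horizon, guard not reached → x = (4.2142, 3.9187)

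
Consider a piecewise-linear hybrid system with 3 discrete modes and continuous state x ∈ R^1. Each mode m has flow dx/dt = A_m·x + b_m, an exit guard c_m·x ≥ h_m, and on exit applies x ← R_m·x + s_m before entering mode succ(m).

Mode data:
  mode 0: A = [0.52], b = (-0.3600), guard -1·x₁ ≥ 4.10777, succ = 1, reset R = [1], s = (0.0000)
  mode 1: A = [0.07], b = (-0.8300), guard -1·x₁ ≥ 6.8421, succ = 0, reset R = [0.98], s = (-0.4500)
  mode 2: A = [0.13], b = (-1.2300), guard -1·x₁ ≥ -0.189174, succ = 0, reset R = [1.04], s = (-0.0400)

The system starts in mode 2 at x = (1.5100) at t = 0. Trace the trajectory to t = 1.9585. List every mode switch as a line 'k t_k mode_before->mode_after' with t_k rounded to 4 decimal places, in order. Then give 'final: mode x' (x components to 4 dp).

Mode 2: guard c·x = -0.1892 hit at Δt = 1.1821 (t = 1.1821), x⁻ = (0.1892) → reset → x⁺ = (0.1567), jump to mode 0
Mode 0: flow for 0.7764 to horizon, guard not reached → x = (-0.1096)

1 1.1821 2->0
final: 0 -0.1096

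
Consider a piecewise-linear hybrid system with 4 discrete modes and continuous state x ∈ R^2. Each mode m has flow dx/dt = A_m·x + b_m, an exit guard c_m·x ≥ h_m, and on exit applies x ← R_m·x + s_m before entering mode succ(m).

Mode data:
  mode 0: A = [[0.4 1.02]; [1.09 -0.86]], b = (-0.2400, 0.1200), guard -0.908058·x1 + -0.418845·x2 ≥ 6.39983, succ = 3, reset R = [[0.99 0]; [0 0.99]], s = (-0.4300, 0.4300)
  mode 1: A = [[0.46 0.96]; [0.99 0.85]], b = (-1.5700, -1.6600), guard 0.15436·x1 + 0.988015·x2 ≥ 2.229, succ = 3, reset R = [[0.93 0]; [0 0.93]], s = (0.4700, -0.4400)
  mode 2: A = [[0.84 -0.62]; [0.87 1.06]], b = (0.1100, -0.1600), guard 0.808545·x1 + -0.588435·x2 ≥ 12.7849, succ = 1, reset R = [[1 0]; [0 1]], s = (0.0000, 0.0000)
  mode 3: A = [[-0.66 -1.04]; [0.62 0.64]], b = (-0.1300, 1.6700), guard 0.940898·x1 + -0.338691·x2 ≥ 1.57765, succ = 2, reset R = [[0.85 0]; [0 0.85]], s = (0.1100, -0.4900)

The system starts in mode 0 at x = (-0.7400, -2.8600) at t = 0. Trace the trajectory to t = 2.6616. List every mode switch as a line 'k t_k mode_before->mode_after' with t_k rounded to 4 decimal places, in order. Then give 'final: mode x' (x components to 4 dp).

1 1.1109 0->3
2 1.9517 3->2
final: 2 4.2023 -10.0940

Mode 0: guard c·x = 6.3998 hit at Δt = 1.1109 (t = 1.1109), x⁻ = (-5.4248, -3.5186) → reset → x⁺ = (-5.8006, -3.0535), jump to mode 3
Mode 3: guard c·x = 1.5776 hit at Δt = 0.8408 (t = 1.9517), x⁻ = (-0.3444, -5.6148) → reset → x⁺ = (-0.1827, -5.2626), jump to mode 2
Mode 2: flow for 0.7099 to horizon, guard not reached → x = (4.2023, -10.0940)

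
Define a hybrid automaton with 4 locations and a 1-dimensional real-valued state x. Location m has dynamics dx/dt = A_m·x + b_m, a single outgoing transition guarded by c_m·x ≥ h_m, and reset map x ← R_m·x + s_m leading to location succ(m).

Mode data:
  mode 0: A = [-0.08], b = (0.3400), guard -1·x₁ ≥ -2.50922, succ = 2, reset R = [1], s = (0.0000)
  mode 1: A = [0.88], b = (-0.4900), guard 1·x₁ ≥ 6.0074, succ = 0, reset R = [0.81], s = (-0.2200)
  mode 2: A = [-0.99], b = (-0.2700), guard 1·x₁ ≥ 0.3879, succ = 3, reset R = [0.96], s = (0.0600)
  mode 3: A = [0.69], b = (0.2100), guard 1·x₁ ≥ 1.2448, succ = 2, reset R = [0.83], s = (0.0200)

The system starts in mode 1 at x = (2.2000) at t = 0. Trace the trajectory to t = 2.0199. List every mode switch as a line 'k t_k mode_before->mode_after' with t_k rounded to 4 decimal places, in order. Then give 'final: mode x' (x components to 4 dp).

1 1.3626 1->0
final: 0 4.6257

Mode 1: guard c·x = 6.0074 hit at Δt = 1.3626 (t = 1.3626), x⁻ = (6.0074) → reset → x⁺ = (4.6460), jump to mode 0
Mode 0: flow for 0.6573 to horizon, guard not reached → x = (4.6257)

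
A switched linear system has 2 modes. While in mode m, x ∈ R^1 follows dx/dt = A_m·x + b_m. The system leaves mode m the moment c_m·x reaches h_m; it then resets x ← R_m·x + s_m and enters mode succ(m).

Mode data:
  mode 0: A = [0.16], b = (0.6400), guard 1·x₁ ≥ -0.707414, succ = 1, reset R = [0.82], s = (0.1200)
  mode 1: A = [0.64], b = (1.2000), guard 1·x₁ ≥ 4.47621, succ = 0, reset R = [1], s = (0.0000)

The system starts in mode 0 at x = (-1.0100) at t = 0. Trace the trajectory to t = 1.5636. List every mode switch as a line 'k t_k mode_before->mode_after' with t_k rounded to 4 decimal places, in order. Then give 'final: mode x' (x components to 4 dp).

Mode 0: guard c·x = -0.7074 hit at Δt = 0.6025 (t = 0.6025), x⁻ = (-0.7074) → reset → x⁺ = (-0.4601), jump to mode 1
Mode 1: flow for 0.9611 to horizon, guard not reached → x = (0.7424)

1 0.6025 0->1
final: 1 0.7424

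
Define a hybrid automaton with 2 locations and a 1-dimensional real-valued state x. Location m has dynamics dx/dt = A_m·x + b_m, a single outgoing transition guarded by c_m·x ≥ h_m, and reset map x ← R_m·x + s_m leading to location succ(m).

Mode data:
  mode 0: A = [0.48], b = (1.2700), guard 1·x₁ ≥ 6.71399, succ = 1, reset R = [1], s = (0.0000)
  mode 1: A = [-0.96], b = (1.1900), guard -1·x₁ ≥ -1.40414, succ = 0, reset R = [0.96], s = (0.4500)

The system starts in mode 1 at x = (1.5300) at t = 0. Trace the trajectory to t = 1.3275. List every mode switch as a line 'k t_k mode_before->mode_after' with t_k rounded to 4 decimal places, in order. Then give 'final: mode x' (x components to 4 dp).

Mode 1: guard c·x = -1.4041 hit at Δt = 0.5917 (t = 0.5917), x⁻ = (1.4041) → reset → x⁺ = (1.7980), jump to mode 0
Mode 0: flow for 0.7358 to horizon, guard not reached → x = (3.6802)

1 0.5917 1->0
final: 0 3.6802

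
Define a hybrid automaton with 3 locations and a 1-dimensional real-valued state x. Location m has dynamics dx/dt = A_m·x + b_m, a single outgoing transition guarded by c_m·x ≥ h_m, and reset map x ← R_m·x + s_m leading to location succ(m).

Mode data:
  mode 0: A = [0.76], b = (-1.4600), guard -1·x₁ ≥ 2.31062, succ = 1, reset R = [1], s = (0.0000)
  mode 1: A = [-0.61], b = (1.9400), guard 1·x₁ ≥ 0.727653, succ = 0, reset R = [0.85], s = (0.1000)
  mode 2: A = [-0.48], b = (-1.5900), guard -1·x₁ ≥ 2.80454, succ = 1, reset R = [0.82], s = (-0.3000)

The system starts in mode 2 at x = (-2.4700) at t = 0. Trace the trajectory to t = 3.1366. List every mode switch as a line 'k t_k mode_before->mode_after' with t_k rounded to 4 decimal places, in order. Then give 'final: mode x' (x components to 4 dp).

Mode 2: guard c·x = 2.8045 hit at Δt = 1.0541 (t = 1.0541), x⁻ = (-2.8045) → reset → x⁺ = (-2.5997), jump to mode 1
Mode 1: guard c·x = 0.7277 hit at Δt = 1.4053 (t = 2.4594), x⁻ = (0.7277) → reset → x⁺ = (0.7185), jump to mode 0
Mode 0: flow for 0.6772 to horizon, guard not reached → x = (-0.0909)

1 1.0541 2->1
2 2.4594 1->0
final: 0 -0.0909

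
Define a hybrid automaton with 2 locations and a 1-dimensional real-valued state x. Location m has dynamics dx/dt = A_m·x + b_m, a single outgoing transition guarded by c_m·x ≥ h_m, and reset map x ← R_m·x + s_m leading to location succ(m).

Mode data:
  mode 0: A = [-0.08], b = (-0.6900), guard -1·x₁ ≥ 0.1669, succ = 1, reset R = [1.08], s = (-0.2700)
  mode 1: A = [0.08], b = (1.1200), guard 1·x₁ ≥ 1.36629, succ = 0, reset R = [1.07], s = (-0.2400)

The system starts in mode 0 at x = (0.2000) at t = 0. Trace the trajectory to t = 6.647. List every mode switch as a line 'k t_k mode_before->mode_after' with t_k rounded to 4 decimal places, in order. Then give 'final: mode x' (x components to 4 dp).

1 0.5308 0->1
2 2.1034 1->0
3 4.0038 0->1
4 5.5764 1->0
final: 0 0.4137

Mode 0: guard c·x = 0.1669 hit at Δt = 0.5308 (t = 0.5308), x⁻ = (-0.1669) → reset → x⁺ = (-0.4503), jump to mode 1
Mode 1: guard c·x = 1.3663 hit at Δt = 1.5726 (t = 2.1034), x⁻ = (1.3663) → reset → x⁺ = (1.2219), jump to mode 0
Mode 0: guard c·x = 0.1669 hit at Δt = 1.9004 (t = 4.0038), x⁻ = (-0.1669) → reset → x⁺ = (-0.4503), jump to mode 1
Mode 1: guard c·x = 1.3663 hit at Δt = 1.5726 (t = 5.5764), x⁻ = (1.3663) → reset → x⁺ = (1.2219), jump to mode 0
Mode 0: flow for 1.0706 to horizon, guard not reached → x = (0.4137)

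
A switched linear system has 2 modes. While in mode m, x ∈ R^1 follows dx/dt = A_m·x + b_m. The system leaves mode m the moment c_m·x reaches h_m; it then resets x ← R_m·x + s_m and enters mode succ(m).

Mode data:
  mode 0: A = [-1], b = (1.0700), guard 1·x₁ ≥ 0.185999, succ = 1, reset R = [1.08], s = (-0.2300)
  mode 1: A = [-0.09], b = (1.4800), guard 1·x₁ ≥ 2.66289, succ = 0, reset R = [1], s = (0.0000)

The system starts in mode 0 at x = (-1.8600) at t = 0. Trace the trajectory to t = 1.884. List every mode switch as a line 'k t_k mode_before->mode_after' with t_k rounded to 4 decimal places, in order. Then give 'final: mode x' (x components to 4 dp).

Mode 0: guard c·x = 0.1860 hit at Δt = 1.1983 (t = 1.1983), x⁻ = (0.1860) → reset → x⁺ = (-0.0291), jump to mode 1
Mode 1: flow for 0.6857 to horizon, guard not reached → x = (0.9568)

1 1.1983 0->1
final: 1 0.9568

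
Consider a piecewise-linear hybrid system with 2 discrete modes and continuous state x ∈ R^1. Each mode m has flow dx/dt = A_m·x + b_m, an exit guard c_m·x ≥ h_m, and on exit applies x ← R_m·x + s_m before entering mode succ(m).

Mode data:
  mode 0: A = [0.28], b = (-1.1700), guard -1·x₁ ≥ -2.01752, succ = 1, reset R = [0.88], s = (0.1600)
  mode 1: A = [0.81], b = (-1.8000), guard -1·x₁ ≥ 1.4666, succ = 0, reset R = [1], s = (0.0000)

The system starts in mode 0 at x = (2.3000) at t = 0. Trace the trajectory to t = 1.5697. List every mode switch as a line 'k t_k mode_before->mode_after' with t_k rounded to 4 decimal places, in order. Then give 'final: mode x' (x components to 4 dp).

Mode 0: guard c·x = -2.0175 hit at Δt = 0.5003 (t = 0.5003), x⁻ = (2.0175) → reset → x⁺ = (1.9354), jump to mode 1
Mode 1: flow for 1.0694 to horizon, guard not reached → x = (1.5402)

1 0.5003 0->1
final: 1 1.5402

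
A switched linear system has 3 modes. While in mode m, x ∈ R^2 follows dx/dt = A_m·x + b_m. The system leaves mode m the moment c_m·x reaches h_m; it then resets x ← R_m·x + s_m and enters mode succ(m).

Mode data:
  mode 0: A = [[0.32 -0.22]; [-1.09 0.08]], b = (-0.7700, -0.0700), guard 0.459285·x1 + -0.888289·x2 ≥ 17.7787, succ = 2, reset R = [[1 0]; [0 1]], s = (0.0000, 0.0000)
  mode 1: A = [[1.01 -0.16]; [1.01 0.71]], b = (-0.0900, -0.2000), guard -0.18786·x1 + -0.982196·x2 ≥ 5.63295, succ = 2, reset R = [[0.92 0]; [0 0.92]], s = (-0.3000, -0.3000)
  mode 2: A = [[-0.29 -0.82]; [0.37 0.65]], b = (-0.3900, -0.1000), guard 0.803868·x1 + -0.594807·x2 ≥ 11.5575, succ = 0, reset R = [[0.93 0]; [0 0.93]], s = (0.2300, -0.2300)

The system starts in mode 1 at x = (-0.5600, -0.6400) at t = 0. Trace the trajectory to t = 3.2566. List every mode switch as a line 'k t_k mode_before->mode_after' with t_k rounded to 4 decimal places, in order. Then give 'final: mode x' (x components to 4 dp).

Mode 1: guard c·x = 5.6330 hit at Δt = 1.5417 (t = 1.5417), x⁻ = (-1.8831, -5.3749) → reset → x⁺ = (-2.0324, -5.2449), jump to mode 2
Mode 2: guard c·x = 11.5575 hit at Δt = 1.3001 (t = 2.8418), x⁻ = (5.7466, -11.6643) → reset → x⁺ = (5.5743, -11.0778), jump to mode 0
Mode 0: flow for 0.4148 to horizon, guard not reached → x = (7.2569, -14.4082)

1 1.5417 1->2
2 2.8418 2->0
final: 0 7.2569 -14.4082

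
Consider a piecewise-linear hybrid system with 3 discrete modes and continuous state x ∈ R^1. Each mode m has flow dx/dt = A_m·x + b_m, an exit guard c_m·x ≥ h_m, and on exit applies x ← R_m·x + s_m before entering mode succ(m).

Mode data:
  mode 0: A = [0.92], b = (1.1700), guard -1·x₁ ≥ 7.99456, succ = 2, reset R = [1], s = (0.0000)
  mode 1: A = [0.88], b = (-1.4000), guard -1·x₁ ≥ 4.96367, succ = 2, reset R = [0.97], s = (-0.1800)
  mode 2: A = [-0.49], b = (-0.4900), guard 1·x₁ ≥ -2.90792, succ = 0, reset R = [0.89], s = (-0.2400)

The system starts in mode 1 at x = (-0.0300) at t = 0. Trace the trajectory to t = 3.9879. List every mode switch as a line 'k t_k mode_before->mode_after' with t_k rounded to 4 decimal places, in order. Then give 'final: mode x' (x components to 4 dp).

1 1.5877 1->2
2 3.0958 2->0
final: 0 -4.8079

Mode 1: guard c·x = 4.9637 hit at Δt = 1.5877 (t = 1.5877), x⁻ = (-4.9637) → reset → x⁺ = (-4.9948), jump to mode 2
Mode 2: guard c·x = -2.9079 hit at Δt = 1.5081 (t = 3.0958), x⁻ = (-2.9079) → reset → x⁺ = (-2.8280), jump to mode 0
Mode 0: flow for 0.8921 to horizon, guard not reached → x = (-4.8079)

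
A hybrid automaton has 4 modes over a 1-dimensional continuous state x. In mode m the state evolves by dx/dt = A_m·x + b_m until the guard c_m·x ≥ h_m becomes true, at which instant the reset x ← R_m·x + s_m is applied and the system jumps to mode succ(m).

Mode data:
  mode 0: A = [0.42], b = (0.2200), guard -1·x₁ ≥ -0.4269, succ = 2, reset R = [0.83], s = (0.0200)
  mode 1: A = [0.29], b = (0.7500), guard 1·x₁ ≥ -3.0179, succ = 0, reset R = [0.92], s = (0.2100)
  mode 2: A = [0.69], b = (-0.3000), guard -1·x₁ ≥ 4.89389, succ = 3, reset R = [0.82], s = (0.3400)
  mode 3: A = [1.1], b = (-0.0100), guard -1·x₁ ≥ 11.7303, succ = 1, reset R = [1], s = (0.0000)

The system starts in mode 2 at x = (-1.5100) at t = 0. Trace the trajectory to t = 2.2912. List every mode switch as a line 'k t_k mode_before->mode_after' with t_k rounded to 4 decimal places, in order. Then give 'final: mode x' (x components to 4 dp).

Mode 2: guard c·x = 4.8939 hit at Δt = 1.4608 (t = 1.4608), x⁻ = (-4.8939) → reset → x⁺ = (-3.6730), jump to mode 3
Mode 3: flow for 0.8304 to horizon, guard not reached → x = (-9.1699)

1 1.4608 2->3
final: 3 -9.1699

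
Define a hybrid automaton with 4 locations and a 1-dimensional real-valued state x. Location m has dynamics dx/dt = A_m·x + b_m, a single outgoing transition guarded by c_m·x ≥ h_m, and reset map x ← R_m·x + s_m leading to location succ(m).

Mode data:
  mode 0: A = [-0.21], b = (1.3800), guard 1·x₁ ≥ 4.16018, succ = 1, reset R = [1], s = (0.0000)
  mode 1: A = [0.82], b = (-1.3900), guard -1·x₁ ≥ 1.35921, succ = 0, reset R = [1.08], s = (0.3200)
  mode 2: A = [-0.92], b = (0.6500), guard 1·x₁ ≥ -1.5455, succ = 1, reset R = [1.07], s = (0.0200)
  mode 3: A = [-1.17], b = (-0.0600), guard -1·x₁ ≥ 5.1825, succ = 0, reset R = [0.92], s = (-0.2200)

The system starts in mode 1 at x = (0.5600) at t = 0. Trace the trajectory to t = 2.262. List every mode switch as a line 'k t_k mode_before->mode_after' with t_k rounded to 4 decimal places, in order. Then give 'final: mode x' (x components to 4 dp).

1 1.2071 1->0
final: 0 0.3860

Mode 1: guard c·x = 1.3592 hit at Δt = 1.2071 (t = 1.2071), x⁻ = (-1.3592) → reset → x⁺ = (-1.1479), jump to mode 0
Mode 0: flow for 1.0549 to horizon, guard not reached → x = (0.3860)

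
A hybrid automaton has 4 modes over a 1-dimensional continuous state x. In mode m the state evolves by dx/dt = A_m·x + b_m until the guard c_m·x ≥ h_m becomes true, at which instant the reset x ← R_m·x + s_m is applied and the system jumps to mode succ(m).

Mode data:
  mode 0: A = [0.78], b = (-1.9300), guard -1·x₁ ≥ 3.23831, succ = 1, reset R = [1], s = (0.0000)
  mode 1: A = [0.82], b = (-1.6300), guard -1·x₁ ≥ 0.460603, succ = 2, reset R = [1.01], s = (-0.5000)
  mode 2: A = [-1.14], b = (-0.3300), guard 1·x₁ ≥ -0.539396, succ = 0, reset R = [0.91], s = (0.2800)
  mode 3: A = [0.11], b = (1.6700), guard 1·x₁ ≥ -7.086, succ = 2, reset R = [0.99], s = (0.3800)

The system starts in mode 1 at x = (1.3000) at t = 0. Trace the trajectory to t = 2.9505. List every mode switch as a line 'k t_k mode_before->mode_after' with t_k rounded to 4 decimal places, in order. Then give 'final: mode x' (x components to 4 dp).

Mode 1: guard c·x = 0.4606 hit at Δt = 1.5484 (t = 1.5484), x⁻ = (-0.4606) → reset → x⁺ = (-0.9652), jump to mode 2
Mode 2: guard c·x = -0.5394 hit at Δt = 0.8725 (t = 2.4209), x⁻ = (-0.5394) → reset → x⁺ = (-0.2109), jump to mode 0
Mode 0: flow for 0.5296 to horizon, guard not reached → x = (-1.5843)

1 1.5484 1->2
2 2.4209 2->0
final: 0 -1.5843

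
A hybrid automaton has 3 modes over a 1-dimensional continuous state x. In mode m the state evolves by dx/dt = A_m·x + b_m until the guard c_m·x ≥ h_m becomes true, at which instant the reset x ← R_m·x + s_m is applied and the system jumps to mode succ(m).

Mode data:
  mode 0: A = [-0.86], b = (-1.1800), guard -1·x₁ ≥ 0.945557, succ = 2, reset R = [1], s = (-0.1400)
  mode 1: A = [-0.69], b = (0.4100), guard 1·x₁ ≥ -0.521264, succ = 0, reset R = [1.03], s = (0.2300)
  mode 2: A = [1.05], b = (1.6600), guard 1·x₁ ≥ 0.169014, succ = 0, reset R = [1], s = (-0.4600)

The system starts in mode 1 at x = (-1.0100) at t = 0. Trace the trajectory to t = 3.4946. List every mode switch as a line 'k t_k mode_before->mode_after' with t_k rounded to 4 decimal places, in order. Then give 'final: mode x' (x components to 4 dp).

1 0.5266 1->0
2 1.5908 0->2
3 2.7927 2->0
final: 0 -0.7809

Mode 1: guard c·x = -0.5213 hit at Δt = 0.5266 (t = 0.5266), x⁻ = (-0.5213) → reset → x⁺ = (-0.3069), jump to mode 0
Mode 0: guard c·x = 0.9456 hit at Δt = 1.0642 (t = 1.5908), x⁻ = (-0.9456) → reset → x⁺ = (-1.0856), jump to mode 2
Mode 2: guard c·x = 0.1690 hit at Δt = 1.2019 (t = 2.7927), x⁻ = (0.1690) → reset → x⁺ = (-0.2910), jump to mode 0
Mode 0: flow for 0.7019 to horizon, guard not reached → x = (-0.7809)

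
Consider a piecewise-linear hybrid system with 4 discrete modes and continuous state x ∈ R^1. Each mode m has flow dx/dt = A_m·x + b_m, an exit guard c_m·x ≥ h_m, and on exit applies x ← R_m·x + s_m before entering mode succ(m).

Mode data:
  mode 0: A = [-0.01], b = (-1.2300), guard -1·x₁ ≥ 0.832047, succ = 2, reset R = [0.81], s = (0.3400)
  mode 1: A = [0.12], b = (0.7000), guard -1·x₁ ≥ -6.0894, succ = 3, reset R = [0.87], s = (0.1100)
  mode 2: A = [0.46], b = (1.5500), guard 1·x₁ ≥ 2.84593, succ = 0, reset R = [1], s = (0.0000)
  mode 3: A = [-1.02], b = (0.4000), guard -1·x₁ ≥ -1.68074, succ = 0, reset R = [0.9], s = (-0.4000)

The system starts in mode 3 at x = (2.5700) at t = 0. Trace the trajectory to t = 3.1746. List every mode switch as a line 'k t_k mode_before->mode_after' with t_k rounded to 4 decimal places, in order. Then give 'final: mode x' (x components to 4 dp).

Mode 3: guard c·x = -1.6807 hit at Δt = 0.5145 (t = 0.5145), x⁻ = (1.6807) → reset → x⁺ = (1.1127), jump to mode 0
Mode 0: guard c·x = 0.8320 hit at Δt = 1.5793 (t = 2.0938), x⁻ = (-0.8320) → reset → x⁺ = (-0.3340), jump to mode 2
Mode 2: flow for 1.0808 to horizon, guard not reached → x = (1.6211)

1 0.5145 3->0
2 2.0938 0->2
final: 2 1.6211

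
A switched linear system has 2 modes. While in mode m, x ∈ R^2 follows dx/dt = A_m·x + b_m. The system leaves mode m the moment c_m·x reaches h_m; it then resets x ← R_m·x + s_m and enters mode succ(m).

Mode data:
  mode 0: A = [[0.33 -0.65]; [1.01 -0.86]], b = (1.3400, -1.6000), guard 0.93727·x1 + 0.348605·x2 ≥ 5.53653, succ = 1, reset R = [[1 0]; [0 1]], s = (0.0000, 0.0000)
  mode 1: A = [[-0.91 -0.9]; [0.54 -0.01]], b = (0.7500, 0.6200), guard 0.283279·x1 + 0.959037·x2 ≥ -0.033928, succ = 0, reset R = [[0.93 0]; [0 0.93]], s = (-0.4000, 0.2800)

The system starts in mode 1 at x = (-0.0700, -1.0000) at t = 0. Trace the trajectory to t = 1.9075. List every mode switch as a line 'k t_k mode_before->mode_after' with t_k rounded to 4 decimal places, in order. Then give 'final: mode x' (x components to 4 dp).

1 0.8628 1->0
final: 0 2.2699 -0.1366

Mode 1: guard c·x = -0.0339 hit at Δt = 0.8628 (t = 0.8628), x⁻ = (0.7440, -0.2551) → reset → x⁺ = (0.2919, 0.0427), jump to mode 0
Mode 0: flow for 1.0447 to horizon, guard not reached → x = (2.2699, -0.1366)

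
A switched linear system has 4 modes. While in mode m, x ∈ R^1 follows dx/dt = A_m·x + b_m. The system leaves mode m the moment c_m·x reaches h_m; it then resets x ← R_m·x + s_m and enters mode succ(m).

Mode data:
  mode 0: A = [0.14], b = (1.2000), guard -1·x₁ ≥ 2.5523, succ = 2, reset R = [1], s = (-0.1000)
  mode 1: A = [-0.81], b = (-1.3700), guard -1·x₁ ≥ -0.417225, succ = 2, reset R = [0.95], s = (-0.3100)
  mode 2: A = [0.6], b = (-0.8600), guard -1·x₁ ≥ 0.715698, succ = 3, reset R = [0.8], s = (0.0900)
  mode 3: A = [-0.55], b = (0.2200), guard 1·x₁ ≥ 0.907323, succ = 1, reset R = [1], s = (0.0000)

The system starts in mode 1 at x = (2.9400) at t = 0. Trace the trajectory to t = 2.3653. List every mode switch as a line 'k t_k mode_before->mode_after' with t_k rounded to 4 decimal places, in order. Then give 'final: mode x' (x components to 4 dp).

1 0.9714 1->2
2 1.7500 2->3
final: 3 -0.2292

Mode 1: guard c·x = -0.4172 hit at Δt = 0.9714 (t = 0.9714), x⁻ = (0.4172) → reset → x⁺ = (0.0864), jump to mode 2
Mode 2: guard c·x = 0.7157 hit at Δt = 0.7786 (t = 1.7500), x⁻ = (-0.7157) → reset → x⁺ = (-0.4826), jump to mode 3
Mode 3: flow for 0.6153 to horizon, guard not reached → x = (-0.2292)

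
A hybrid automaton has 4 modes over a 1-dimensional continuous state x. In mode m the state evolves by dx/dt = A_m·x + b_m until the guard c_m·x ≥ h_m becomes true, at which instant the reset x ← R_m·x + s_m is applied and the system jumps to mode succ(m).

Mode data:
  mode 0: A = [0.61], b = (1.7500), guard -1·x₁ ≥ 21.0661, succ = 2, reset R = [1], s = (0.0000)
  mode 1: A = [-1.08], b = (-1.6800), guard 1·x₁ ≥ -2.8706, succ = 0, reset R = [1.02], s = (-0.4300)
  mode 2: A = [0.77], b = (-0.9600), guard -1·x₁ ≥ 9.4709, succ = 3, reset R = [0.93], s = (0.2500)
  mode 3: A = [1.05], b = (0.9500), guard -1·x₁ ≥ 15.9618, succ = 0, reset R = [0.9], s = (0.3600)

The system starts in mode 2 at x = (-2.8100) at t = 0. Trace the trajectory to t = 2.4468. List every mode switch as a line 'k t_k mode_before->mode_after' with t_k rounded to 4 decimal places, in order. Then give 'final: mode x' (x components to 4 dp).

Mode 2: guard c·x = 9.4709 hit at Δt = 1.2617 (t = 1.2617), x⁻ = (-9.4709) → reset → x⁺ = (-8.5579), jump to mode 3
Mode 3: guard c·x = 15.9618 hit at Δt = 0.6445 (t = 1.9062), x⁻ = (-15.9618) → reset → x⁺ = (-14.0056), jump to mode 0
Mode 0: flow for 0.5406 to horizon, guard not reached → x = (-18.3561)

1 1.2617 2->3
2 1.9062 3->0
final: 0 -18.3561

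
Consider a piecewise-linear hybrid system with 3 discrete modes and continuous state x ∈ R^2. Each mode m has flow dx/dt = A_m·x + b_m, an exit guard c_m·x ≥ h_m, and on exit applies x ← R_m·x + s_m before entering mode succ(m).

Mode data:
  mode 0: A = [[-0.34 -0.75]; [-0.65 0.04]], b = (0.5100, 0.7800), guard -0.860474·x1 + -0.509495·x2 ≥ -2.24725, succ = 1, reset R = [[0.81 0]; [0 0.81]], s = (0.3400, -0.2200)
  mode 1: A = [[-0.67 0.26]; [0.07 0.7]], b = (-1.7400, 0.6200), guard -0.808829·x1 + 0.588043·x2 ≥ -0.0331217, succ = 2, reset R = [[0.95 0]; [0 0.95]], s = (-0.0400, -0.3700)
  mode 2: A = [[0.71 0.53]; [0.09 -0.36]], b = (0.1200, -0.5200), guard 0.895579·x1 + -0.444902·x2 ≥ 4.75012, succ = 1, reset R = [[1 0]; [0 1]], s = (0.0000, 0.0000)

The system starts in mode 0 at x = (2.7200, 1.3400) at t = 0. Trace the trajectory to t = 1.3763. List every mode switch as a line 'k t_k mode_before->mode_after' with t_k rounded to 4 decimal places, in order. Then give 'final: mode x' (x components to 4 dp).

1 0.5812 0->1
2 1.0470 1->2
final: 2 1.1471 0.4906

Mode 0: guard c·x = -2.2473 hit at Δt = 0.5812 (t = 0.5812), x⁻ = (2.0637, 0.9253) → reset → x⁺ = (2.0116, 0.5295), jump to mode 1
Mode 1: guard c·x = -0.0331 hit at Δt = 0.4658 (t = 1.0470), x⁻ = (0.8627, 1.1303) → reset → x⁺ = (0.7796, 0.7038), jump to mode 2
Mode 2: flow for 0.3293 to horizon, guard not reached → x = (1.1471, 0.4906)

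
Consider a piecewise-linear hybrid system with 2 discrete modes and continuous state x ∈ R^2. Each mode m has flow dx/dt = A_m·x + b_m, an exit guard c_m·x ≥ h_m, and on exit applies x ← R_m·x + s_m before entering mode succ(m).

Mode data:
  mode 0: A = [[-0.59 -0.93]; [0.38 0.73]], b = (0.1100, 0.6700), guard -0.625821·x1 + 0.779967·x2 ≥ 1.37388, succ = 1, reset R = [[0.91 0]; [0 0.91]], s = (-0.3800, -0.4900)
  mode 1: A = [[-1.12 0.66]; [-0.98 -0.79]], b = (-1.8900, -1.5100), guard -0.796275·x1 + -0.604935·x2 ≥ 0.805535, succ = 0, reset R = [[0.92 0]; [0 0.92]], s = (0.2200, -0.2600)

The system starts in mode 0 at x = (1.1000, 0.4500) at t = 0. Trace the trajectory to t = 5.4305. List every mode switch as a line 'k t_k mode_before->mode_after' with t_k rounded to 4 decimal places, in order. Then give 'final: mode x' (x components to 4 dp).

Mode 0: guard c·x = 1.3739 hit at Δt = 0.8019 (t = 0.8019), x⁻ = (0.0733, 1.8203) → reset → x⁺ = (-0.3133, 1.1665), jump to mode 1
Mode 1: guard c·x = 0.8055 hit at Δt = 0.9193 (t = 1.7212), x⁻ = (-1.0476, 0.0473) → reset → x⁺ = (-0.7438, -0.2165), jump to mode 0
Mode 0: guard c·x = 1.3739 hit at Δt = 1.9778 (t = 3.6990), x⁻ = (-0.6251, 1.2599) → reset → x⁺ = (-0.9488, 0.6565), jump to mode 1
Mode 1: guard c·x = 0.8055 hit at Δt = 0.5459 (t = 4.2449), x⁻ = (-1.1810, 0.2229) → reset → x⁺ = (-0.8665, -0.0549), jump to mode 0
Mode 0: flow for 1.1856 to horizon, guard not reached → x = (-0.5616, 0.6646)

1 0.8019 0->1
2 1.7212 1->0
3 3.6990 0->1
4 4.2449 1->0
final: 0 -0.5616 0.6646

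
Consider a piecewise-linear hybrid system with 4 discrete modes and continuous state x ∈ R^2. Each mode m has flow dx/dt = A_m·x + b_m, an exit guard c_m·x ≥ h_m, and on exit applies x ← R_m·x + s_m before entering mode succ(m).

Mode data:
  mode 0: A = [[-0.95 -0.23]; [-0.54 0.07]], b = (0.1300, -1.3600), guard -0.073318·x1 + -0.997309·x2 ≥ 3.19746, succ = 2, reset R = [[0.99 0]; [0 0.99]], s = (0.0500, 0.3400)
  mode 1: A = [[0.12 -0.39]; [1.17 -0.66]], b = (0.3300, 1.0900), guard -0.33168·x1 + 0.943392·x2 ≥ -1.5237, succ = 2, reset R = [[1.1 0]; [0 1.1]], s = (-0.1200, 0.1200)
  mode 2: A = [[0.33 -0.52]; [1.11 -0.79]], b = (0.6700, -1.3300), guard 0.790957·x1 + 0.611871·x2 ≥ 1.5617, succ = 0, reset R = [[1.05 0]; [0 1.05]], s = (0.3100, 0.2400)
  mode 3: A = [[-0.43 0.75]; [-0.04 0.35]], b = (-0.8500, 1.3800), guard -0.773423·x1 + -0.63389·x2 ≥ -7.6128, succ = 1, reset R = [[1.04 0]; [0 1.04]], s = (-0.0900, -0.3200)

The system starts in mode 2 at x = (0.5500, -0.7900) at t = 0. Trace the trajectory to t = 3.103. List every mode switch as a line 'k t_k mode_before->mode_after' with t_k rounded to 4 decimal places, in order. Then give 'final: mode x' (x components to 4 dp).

1 1.0992 2->0
2 2.5514 0->2
final: 2 2.4884 -1.5486

Mode 2: guard c·x = 1.5617 hit at Δt = 1.0992 (t = 1.0992), x⁻ = (2.0930, -0.1532) → reset → x⁺ = (2.5076, 0.0791), jump to mode 0
Mode 0: guard c·x = 3.1975 hit at Δt = 1.4522 (t = 2.5514), x⁻ = (1.1018, -3.2871) → reset → x⁺ = (1.1407, -2.9142), jump to mode 2
Mode 2: flow for 0.5516 to horizon, guard not reached → x = (2.4884, -1.5486)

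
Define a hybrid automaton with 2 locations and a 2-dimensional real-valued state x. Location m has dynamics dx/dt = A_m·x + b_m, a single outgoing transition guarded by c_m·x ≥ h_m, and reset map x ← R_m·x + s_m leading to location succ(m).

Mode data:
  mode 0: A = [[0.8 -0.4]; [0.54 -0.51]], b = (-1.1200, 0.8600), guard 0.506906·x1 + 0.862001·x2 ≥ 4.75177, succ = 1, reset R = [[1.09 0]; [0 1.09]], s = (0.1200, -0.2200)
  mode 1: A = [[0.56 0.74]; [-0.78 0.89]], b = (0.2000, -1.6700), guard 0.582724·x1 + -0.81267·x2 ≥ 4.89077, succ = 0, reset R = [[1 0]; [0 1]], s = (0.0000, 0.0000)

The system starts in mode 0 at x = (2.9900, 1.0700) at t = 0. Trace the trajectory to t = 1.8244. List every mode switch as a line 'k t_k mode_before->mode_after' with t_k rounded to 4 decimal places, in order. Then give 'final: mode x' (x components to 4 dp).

Mode 0: guard c·x = 4.7518 hit at Δt = 1.2575 (t = 1.2575), x⁻ = (4.0226, 3.1470) → reset → x⁺ = (4.5047, 3.2102), jump to mode 1
Mode 1: flow for 0.5669 to horizon, guard not reached → x = (7.4283, 0.7200)

1 1.2575 0->1
final: 1 7.4283 0.7200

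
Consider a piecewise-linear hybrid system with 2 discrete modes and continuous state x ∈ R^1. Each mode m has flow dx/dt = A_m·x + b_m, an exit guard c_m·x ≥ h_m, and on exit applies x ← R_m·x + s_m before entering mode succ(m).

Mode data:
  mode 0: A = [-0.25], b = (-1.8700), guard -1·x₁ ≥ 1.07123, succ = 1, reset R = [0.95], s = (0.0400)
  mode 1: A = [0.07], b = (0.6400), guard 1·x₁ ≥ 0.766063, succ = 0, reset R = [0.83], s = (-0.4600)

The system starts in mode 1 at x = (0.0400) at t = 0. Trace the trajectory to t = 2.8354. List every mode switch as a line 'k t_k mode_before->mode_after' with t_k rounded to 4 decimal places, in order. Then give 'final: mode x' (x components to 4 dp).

Mode 1: guard c·x = 0.7661 hit at Δt = 1.0871 (t = 1.0871), x⁻ = (0.7661) → reset → x⁺ = (0.1758), jump to mode 0
Mode 0: guard c·x = 1.0712 hit at Δt = 0.7112 (t = 1.7983), x⁻ = (-1.0712) → reset → x⁺ = (-0.9777), jump to mode 1
Mode 1: flow for 1.0371 to horizon, guard not reached → x = (-0.3629)

1 1.0871 1->0
2 1.7983 0->1
final: 1 -0.3629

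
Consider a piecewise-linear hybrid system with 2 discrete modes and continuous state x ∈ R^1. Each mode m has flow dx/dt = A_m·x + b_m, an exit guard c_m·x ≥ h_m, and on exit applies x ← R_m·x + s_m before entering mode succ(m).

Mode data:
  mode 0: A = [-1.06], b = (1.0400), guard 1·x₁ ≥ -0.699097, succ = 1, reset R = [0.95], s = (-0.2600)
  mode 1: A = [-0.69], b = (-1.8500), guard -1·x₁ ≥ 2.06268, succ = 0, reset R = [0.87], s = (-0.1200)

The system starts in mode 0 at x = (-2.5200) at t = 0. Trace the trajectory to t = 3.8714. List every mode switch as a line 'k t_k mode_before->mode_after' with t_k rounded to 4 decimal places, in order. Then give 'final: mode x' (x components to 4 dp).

Mode 0: guard c·x = -0.6991 hit at Δt = 0.6926 (t = 0.6926), x⁻ = (-0.6991) → reset → x⁺ = (-0.9241), jump to mode 1
Mode 1: guard c·x = 2.0627 hit at Δt = 1.5132 (t = 2.2058), x⁻ = (-2.0627) → reset → x⁺ = (-1.9145), jump to mode 0
Mode 0: guard c·x = -0.6991 hit at Δt = 0.5135 (t = 2.7193), x⁻ = (-0.6991) → reset → x⁺ = (-0.9241), jump to mode 1
Mode 1: flow for 1.1521 to horizon, guard not reached → x = (-1.8877)

1 0.6926 0->1
2 2.2058 1->0
3 2.7193 0->1
final: 1 -1.8877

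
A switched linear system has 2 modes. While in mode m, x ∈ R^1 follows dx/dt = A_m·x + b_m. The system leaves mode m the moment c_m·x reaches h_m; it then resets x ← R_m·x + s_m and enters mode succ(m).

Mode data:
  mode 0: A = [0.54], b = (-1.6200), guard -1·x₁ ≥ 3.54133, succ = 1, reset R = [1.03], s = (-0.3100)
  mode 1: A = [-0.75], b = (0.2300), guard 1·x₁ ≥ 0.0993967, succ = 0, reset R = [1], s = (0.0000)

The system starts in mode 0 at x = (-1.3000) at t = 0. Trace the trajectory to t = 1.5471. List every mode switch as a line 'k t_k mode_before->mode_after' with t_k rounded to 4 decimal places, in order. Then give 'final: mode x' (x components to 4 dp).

1 0.7769 0->1
final: 1 -2.0865

Mode 0: guard c·x = 3.5413 hit at Δt = 0.7769 (t = 0.7769), x⁻ = (-3.5413) → reset → x⁺ = (-3.9576), jump to mode 1
Mode 1: flow for 0.7702 to horizon, guard not reached → x = (-2.0865)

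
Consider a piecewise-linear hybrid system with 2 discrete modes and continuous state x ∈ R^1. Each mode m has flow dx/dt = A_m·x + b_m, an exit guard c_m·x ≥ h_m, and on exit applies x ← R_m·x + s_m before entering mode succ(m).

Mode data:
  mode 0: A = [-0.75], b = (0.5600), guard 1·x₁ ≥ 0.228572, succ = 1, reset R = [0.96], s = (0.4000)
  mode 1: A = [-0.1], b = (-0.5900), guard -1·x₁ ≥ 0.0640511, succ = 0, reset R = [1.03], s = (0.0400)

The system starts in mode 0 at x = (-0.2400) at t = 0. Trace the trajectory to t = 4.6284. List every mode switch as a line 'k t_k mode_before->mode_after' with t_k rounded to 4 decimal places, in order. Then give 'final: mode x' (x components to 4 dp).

Mode 0: guard c·x = 0.2286 hit at Δt = 0.8589 (t = 0.8589), x⁻ = (0.2286) → reset → x⁺ = (0.6194), jump to mode 1
Mode 1: guard c·x = 0.0641 hit at Δt = 1.1075 (t = 1.9664), x⁻ = (-0.0641) → reset → x⁺ = (-0.0260), jump to mode 0
Mode 0: guard c·x = 0.2286 hit at Δt = 0.5329 (t = 2.4993), x⁻ = (0.2286) → reset → x⁺ = (0.6194), jump to mode 1
Mode 1: guard c·x = 0.0641 hit at Δt = 1.1075 (t = 3.6068), x⁻ = (-0.0641) → reset → x⁺ = (-0.0260), jump to mode 0
Mode 0: guard c·x = 0.2286 hit at Δt = 0.5329 (t = 4.1396), x⁻ = (0.2286) → reset → x⁺ = (0.6194), jump to mode 1
Mode 1: flow for 0.4888 to horizon, guard not reached → x = (0.3084)

1 0.8589 0->1
2 1.9664 1->0
3 2.4993 0->1
4 3.6068 1->0
5 4.1396 0->1
final: 1 0.3084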